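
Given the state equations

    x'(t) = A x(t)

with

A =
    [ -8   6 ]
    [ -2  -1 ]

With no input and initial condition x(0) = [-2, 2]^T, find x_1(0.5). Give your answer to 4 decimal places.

0.7943

det(sI - A) = s^2 - (tr A)s + det A, with tr A = (-8) + (-1) = -9 and det A = (-8)·(-1) - 6·(-2) = 8 - (-12) = 20.
So p(s) = det(sI - A) = s^2 + 9s + 20.
Factor s^2 + 9s + 20: two numbers with sum -9 and product 20 are -4 and -5, so s^2 + 9s + 20 = (s + 4)(s + 5).
Hence p(s) = (s + 4) (s + 5), with roots -5, -4.
The eigenvalues -5, -4 are distinct and real, so A is diagonalisable and x(t) = e^{At} x(0) = V diag(e^{λ_i t}) V^{-1} x(0), where the columns of V are the eigenvectors.
λ = -5: A - (-5)I = [[-3, 6], [-2, 4]]. Row 1 gives (-3)·v1 + 6·v2 = 0, so take v_1 = [2, 1]^T.
λ = -4: A - (-4)I = [[-4, 6], [-2, 3]]. Row 1 gives (-4)·v1 + 6·v2 = 0, so take v_2 = [3, 2]^T.
V = [v_1 v_2] = [[2, 3], [1, 2]] has det V = 1, so V^{-1} = adj(V)/det V = [[2, -3], [-1, 2]].
Modal coordinates z(0) = V^{-1} x(0): 2·(-2) + (-3)·2 = -10; (-1)·(-2) + 2·2 = 6; so z(0) = [-10, 6]^T.
x_1(t) = Σ_i (v_i)_1 · z_i(0) · e^{λ_i t} (row 1 of V times the modal terms).
x_1(0.5) = 2·(-10)·e^{-5·0.5} + 3·6·e^{-4·0.5} = (-20)·0.082085 + 18·0.135335 = 0.7943.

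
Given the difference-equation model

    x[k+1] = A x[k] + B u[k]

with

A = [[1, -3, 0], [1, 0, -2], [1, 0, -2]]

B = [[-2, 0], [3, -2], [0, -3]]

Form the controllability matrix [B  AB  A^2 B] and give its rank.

3

AB = [[-11, 6], [-2, 6], [-2, 6]]
A^2B = [[-5, -12], [-7, -6], [-7, -6]]
Controllability matrix C = [B  AB  A^2B] = [[-2, 0, -11, 6, -5, -12], [3, -2, -2, 6, -7, -6], [0, -3, -2, 6, -7, -6]]
Take the 3×3 submatrix of C formed by columns 1, 2, 3: [[-2, 0, -11], [3, -2, -2], [0, -3, -2]]. Its determinant is (-2)·((-2)·(-2) - (-2)·(-3)) - 0·(3·(-2) - (-2)·0) + (-11)·(3·(-3) - (-2)·0) = (-2)·(-2) - 0·(-6) + (-11)·(-9) = 103 ≠ 0.
So rank(C) ≥ 3; since C has 3 rows, rank(C) = 3.
rank(C) = 3 = n, so the pair (A, B) is completely controllable.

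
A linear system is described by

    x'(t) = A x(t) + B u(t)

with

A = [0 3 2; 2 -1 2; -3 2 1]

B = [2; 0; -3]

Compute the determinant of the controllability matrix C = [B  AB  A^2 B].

-884

AB = [[-6], [-2], [-9]]
A^2B = [[-24], [-28], [5]]
Controllability matrix C = [B  AB  A^2B] = [[2, -6, -24], [0, -2, -28], [-3, -9, 5]]
Expanding along the first row, det(C) = 2·((-2)·5 - (-28)·(-9)) - (-6)·(0·5 - (-28)·(-3)) + (-24)·(0·(-9) - (-2)·(-3)) = 2·(-262) - (-6)·(-84) + (-24)·(-6) = -884
Since det(C) ≠ 0, rank(C) = 3 and the system is completely controllable.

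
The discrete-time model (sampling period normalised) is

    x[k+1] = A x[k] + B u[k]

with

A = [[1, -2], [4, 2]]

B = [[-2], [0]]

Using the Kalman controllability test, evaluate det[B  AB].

16

AB = [[-2], [-8]]
Controllability matrix C = [B  AB] = [[-2, -2], [0, -8]]
det(C) = (-2)·(-8) - (-2)·0 = 16 - 0 = 16
Since det(C) ≠ 0, rank(C) = 2 and the system is completely controllable.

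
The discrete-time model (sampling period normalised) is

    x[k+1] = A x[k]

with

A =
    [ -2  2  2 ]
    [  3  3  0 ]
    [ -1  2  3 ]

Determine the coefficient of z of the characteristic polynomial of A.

-7

Expand det(zI - A) for the 3×3 matrix.
p(z) = z^3 - 4z^2 - 7z + 18.
(Check: constant term = det(-A) = (-1)^3 det A = 18; coefficient of z^2 = -tr A = -4.)
The coefficient of z is -7.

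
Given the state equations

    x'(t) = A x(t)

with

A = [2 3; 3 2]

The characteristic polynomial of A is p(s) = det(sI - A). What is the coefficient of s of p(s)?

-4

For a 2×2 matrix, det(sI - A) = s^2 - (tr A)s + det A.
tr A = 4, det A = -5.
So p(s) = s^2 - 4s - 5.
The coefficient of s is -4.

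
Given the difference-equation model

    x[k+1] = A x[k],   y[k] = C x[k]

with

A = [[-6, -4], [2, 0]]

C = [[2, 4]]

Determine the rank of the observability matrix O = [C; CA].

1

CA = [[-4, -8]]
Observability matrix O = [C; CA] = [[2, 4], [-4, -8]]
Every row of O is a scalar multiple of row 1 = [2, 4] (multipliers 1, -2), so the rows span a one-dimensional space.
O ≠ 0, hence rank(O) = 1.
rank(O) = 1 < n = 2, so the pair (A, C) is not completely observable.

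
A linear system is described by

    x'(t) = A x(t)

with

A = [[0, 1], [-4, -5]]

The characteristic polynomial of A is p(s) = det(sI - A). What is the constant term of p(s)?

4

For a 2×2 matrix, det(sI - A) = s^2 - (tr A)s + det A.
tr A = -5, det A = 4.
So p(s) = s^2 + 5s + 4.
The constant term is 4.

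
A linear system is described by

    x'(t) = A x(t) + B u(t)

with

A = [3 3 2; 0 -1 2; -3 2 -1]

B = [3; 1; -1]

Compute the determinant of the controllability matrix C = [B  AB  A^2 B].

AB = [[10], [-3], [-6]]
A^2B = [[9], [-9], [-30]]
Controllability matrix C = [B  AB  A^2B] = [[3, 10, 9], [1, -3, -9], [-1, -6, -30]]
Expanding along the first row, det(C) = 3·((-3)·(-30) - (-9)·(-6)) - 10·(1·(-30) - (-9)·(-1)) + 9·(1·(-6) - (-3)·(-1)) = 3·36 - 10·(-39) + 9·(-9) = 417
Since det(C) ≠ 0, rank(C) = 3 and the system is completely controllable.

417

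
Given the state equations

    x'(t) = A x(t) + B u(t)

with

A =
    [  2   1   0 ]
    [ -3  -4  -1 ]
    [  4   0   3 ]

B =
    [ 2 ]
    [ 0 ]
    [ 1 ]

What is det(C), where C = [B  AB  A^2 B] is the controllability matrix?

AB = [[4], [-7], [11]]
A^2B = [[1], [5], [49]]
Controllability matrix C = [B  AB  A^2B] = [[2, 4, 1], [0, -7, 5], [1, 11, 49]]
Expanding along the first row, det(C) = 2·((-7)·49 - 5·11) - 4·(0·49 - 5·1) + 1·(0·11 - (-7)·1) = 2·(-398) - 4·(-5) + 1·7 = -769
Since det(C) ≠ 0, rank(C) = 3 and the system is completely controllable.

-769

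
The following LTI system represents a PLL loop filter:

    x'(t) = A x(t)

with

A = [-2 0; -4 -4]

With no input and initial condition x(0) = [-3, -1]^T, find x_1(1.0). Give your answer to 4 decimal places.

det(sI - A) = s^2 - (tr A)s + det A, with tr A = (-2) + (-4) = -6 and det A = (-2)·(-4) - 0·(-4) = 8 - 0 = 8.
So p(s) = det(sI - A) = s^2 + 6s + 8.
Factor s^2 + 6s + 8: two numbers with sum -6 and product 8 are -2 and -4, so s^2 + 6s + 8 = (s + 2)(s + 4).
Hence p(s) = (s + 2) (s + 4), with roots -4, -2.
The eigenvalues -4, -2 are distinct and real, so A is diagonalisable and x(t) = e^{At} x(0) = V diag(e^{λ_i t}) V^{-1} x(0), where the columns of V are the eigenvectors.
λ = -4: A - (-4)I = [[2, 0], [-4, 0]]. Row 1 gives 2·v1 + 0·v2 = 0, so take v_1 = [0, 1]^T.
λ = -2: A - (-2)I = [[0, 0], [-4, -2]]. Row 2 gives (-4)·v1 + (-2)·v2 = 0, so take v_2 = [1, -2]^T.
V = [v_1 v_2] = [[0, 1], [1, -2]] has det V = -1, so V^{-1} = adj(V)/det V = [[2, 1], [1, 0]].
Modal coordinates z(0) = V^{-1} x(0): 2·(-3) + 1·(-1) = -7; 1·(-3) + 0·(-1) = -3; so z(0) = [-7, -3]^T.
x_1(t) = Σ_i (v_i)_1 · z_i(0) · e^{λ_i t} (row 1 of V times the modal terms).
x_1(1.0) = 0·(-7)·e^{-4·1.0} + 1·(-3)·e^{-2·1.0} = 0·0.018316 + (-3)·0.135335 = -0.4060.

-0.4060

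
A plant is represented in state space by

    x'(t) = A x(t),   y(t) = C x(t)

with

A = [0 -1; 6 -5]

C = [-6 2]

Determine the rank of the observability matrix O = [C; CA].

1

CA = [[12, -4]]
Observability matrix O = [C; CA] = [[-6, 2], [12, -4]]
Every row of O is a scalar multiple of row 1 = [-6, 2] (multipliers 1, -2), so the rows span a one-dimensional space.
O ≠ 0, hence rank(O) = 1.
rank(O) = 1 < n = 2, so the pair (A, C) is not completely observable.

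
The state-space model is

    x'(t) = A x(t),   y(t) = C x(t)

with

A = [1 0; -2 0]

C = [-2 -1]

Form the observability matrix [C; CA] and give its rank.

1

CA = [[0, 0]]
Observability matrix O = [C; CA] = [[-2, -1], [0, 0]]
Every row of O is a scalar multiple of row 1 = [-2, -1] (multipliers 1, 0), so the rows span a one-dimensional space.
O ≠ 0, hence rank(O) = 1.
rank(O) = 1 < n = 2, so the pair (A, C) is not completely observable.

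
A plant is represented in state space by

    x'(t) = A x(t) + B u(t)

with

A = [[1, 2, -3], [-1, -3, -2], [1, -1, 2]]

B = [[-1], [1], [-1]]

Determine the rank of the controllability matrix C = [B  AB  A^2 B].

AB = [[4], [0], [-4]]
A^2B = [[16], [4], [-4]]
Controllability matrix C = [B  AB  A^2B] = [[-1, 4, 16], [1, 0, 4], [-1, -4, -4]]
det(C) = (-1)·(0·(-4) - 4·(-4)) - 4·(1·(-4) - 4·(-1)) + 16·(1·(-4) - 0·(-1)) = (-1)·16 - 4·0 + 16·(-4) = -80 ≠ 0, so rank(C) = 3.
rank(C) = 3 = n, so the pair (A, B) is completely controllable.

3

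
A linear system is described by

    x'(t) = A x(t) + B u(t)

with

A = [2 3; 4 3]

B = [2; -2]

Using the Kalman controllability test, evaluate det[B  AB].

AB = [[-2], [2]]
Controllability matrix C = [B  AB] = [[2, -2], [-2, 2]]
det(C) = 2·2 - (-2)·(-2) = 4 - 4 = 0
Since det(C) = 0, rank(C) < 2 and the system is not completely controllable.

0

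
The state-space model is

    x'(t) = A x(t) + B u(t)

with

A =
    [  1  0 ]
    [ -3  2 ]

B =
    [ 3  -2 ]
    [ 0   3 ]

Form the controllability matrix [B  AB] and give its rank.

2

AB = [[3, -2], [-9, 12]]
Controllability matrix C = [B  AB] = [[3, -2, 3, -2], [0, 3, -9, 12]]
Take the 2×2 submatrix of C formed by columns 1, 2: [[3, -2], [0, 3]]. Its determinant is 3·3 - (-2)·0 = 9 - 0 = 9 ≠ 0.
So rank(C) ≥ 2; since C has 2 rows, rank(C) = 2.
rank(C) = 2 = n, so the pair (A, B) is completely controllable.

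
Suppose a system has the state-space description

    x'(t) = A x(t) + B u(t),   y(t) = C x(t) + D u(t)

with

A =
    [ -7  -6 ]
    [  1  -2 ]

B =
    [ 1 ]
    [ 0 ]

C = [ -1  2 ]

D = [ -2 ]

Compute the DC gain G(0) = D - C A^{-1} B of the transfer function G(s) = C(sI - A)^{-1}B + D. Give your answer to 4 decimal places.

G(0) = C(-A)^{-1}B + D = -C A^{-1} B + D.
det A = 20, so A^{-1} = (1/20)·adj(A) = [[-1/10, 3/10], [-1/20, -7/20]]
A^{-1} B = [-1/10, -1/20]^T
C A^{-1} B = 0
G(0) = D - C A^{-1} B = -2 - (0) = -2

-2.0000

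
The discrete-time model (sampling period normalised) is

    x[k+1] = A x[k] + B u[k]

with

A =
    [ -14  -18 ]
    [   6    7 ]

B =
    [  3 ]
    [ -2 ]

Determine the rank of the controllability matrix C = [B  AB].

1

AB = [[-6], [4]]
Controllability matrix C = [B  AB] = [[3, -6], [-2, 4]]
Every column of C is a scalar multiple of column 1 = [3, -2] (multipliers 1, -2), so the columns span a one-dimensional space.
C ≠ 0, hence rank(C) = 1.
rank(C) = 1 < n = 2, so the pair (A, B) is not completely controllable.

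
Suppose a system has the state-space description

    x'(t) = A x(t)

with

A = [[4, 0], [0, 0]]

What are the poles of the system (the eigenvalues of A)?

0, 4

det(sI - A) = s^2 - (tr A)s + det A, with tr A = 4 + 0 = 4 and det A = 4·0 - 0·0 = 0 - 0 = 0.
So p(s) = det(sI - A) = s^2 - 4s.
Factor s^2 - 4s: two numbers with sum 4 and product 0 are 4 and 0, so s^2 - 4s = s(s - 4).
Hence p(s) = s (s - 4), with roots 0, 4.
At least one eigenvalue has non-negative real part, so the system is not asymptotically stable.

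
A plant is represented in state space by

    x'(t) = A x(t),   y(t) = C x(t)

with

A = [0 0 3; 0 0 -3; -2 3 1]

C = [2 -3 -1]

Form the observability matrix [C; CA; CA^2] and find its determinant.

CA = [[2, -3, 14]]
CA^2 = [[-28, 42, 29]]
Observability matrix O = [C; CA; CA^2] = [[2, -3, -1], [2, -3, 14], [-28, 42, 29]]
Expanding along the first row, det(O) = 2·((-3)·29 - 14·42) - (-3)·(2·29 - 14·(-28)) + (-1)·(2·42 - (-3)·(-28)) = 2·(-675) - (-3)·450 + (-1)·0 = 0
Since det(O) = 0, rank(O) < 3 and the system is not completely observable.

0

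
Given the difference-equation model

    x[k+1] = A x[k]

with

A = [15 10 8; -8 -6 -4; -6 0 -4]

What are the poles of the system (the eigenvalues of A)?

det(zI - A) = z^3 - (tr A)z^2 + (M11 + M22 + M33)z - det A, where Mii is the 2×2 principal minor of A obtained by deleting row i and column i.
tr A = 15 + (-6) + (-4) = 5; M11 = (-6)·(-4) - (-4)·0 = 24 - 0 = 24; M22 = 15·(-4) - 8·(-6) = -60 - (-48) = -12; M33 = 15·(-6) - 10·(-8) = -90 - (-80) = -10; sum of minors = 2.
det A = 15·((-6)·(-4) - (-4)·0) - 10·((-8)·(-4) - (-4)·(-6)) + 8·((-8)·0 - (-6)·(-6)) = 15·24 - 10·8 + 8·(-36) = -8.
So p(z) = det(zI - A) = z^3 - 5z^2 + 2z + 8.
Rational-root test: any integer root divides 8. Testing small divisors, z = -1 works: p(-1) = -1 + (-5) + (-2) + 8 = 0, so (z + 1) is a factor.
Dividing, p(z) = (z + 1)(z^2 - 6z + 8).
Factor z^2 - 6z + 8: two numbers with sum 6 and product 8 are 4 and 2, so z^2 - 6z + 8 = (z - 4)(z - 2).
Hence p(z) = (z - 4) (z - 2) (z + 1), with roots -1, 2, 4.

-1, 2, 4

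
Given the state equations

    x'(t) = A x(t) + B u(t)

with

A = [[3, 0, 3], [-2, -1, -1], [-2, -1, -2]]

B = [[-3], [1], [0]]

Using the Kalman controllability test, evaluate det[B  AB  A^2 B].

AB = [[-9], [5], [5]]
A^2B = [[-12], [8], [3]]
Controllability matrix C = [B  AB  A^2B] = [[-3, -9, -12], [1, 5, 8], [0, 5, 3]]
Expanding along the first row, det(C) = (-3)·(5·3 - 8·5) - (-9)·(1·3 - 8·0) + (-12)·(1·5 - 5·0) = (-3)·(-25) - (-9)·3 + (-12)·5 = 42
Since det(C) ≠ 0, rank(C) = 3 and the system is completely controllable.

42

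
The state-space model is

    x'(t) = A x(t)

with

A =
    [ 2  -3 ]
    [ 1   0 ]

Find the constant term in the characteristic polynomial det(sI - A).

For a 2×2 matrix, det(sI - A) = s^2 - (tr A)s + det A.
tr A = 2, det A = 3.
So p(s) = s^2 - 2s + 3.
The constant term is 3.

3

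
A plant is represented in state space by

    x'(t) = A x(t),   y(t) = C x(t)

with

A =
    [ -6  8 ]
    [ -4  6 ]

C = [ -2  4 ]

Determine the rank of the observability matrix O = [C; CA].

CA = [[-4, 8]]
Observability matrix O = [C; CA] = [[-2, 4], [-4, 8]]
Every row of O is a scalar multiple of row 1 = [-2, 4] (multipliers 1, 2), so the rows span a one-dimensional space.
O ≠ 0, hence rank(O) = 1.
rank(O) = 1 < n = 2, so the pair (A, C) is not completely observable.

1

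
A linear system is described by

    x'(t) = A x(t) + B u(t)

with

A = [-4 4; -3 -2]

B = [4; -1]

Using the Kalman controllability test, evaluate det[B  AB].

-60

AB = [[-20], [-10]]
Controllability matrix C = [B  AB] = [[4, -20], [-1, -10]]
det(C) = 4·(-10) - (-20)·(-1) = -40 - 20 = -60
Since det(C) ≠ 0, rank(C) = 2 and the system is completely controllable.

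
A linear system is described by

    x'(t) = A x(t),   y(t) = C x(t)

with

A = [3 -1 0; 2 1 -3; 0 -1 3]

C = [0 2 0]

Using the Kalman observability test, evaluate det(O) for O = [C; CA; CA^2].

0

CA = [[4, 2, -6]]
CA^2 = [[16, 4, -24]]
Observability matrix O = [C; CA; CA^2] = [[0, 2, 0], [4, 2, -6], [16, 4, -24]]
Expanding along the first row, det(O) = 0·(2·(-24) - (-6)·4) - 2·(4·(-24) - (-6)·16) + 0·(4·4 - 2·16) = 0·(-24) - 2·0 + 0·(-16) = 0
Since det(O) = 0, rank(O) < 3 and the system is not completely observable.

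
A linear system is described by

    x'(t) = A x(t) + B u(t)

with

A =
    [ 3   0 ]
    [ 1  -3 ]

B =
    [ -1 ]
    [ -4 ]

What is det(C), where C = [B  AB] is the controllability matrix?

-23

AB = [[-3], [11]]
Controllability matrix C = [B  AB] = [[-1, -3], [-4, 11]]
det(C) = (-1)·11 - (-3)·(-4) = -11 - 12 = -23
Since det(C) ≠ 0, rank(C) = 2 and the system is completely controllable.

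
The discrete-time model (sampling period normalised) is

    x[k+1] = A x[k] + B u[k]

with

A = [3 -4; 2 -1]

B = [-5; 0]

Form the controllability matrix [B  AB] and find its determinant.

50

AB = [[-15], [-10]]
Controllability matrix C = [B  AB] = [[-5, -15], [0, -10]]
det(C) = (-5)·(-10) - (-15)·0 = 50 - 0 = 50
Since det(C) ≠ 0, rank(C) = 2 and the system is completely controllable.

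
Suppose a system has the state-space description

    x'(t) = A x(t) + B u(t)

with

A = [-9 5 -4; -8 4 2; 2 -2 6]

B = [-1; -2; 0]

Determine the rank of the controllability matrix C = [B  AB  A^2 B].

AB = [[-1], [0], [2]]
A^2B = [[1], [12], [10]]
Controllability matrix C = [B  AB  A^2B] = [[-1, -1, 1], [-2, 0, 12], [0, 2, 10]]
The rows r1, r2, r3 of C are linearly dependent: 2·r1 - r2 + r3 = 0 (check each entry), so rank(C) ≤ 2.
The 2×2 minor from rows 1, 2, columns 1, 2 is (-1)·0 - (-1)·(-2) = 0 - 2 = -2 ≠ 0, so rank(C) = 2.
rank(C) = 2 < n = 3, so the pair (A, B) is not completely controllable.

2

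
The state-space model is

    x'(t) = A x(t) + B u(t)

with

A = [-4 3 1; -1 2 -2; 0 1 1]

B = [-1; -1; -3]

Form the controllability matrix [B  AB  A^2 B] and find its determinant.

394

AB = [[-2], [5], [-4]]
A^2B = [[19], [20], [1]]
Controllability matrix C = [B  AB  A^2B] = [[-1, -2, 19], [-1, 5, 20], [-3, -4, 1]]
Expanding along the first row, det(C) = (-1)·(5·1 - 20·(-4)) - (-2)·((-1)·1 - 20·(-3)) + 19·((-1)·(-4) - 5·(-3)) = (-1)·85 - (-2)·59 + 19·19 = 394
Since det(C) ≠ 0, rank(C) = 3 and the system is completely controllable.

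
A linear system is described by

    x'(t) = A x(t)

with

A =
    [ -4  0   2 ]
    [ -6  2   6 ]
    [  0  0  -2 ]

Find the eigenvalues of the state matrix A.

det(sI - A) = s^3 - (tr A)s^2 + (M11 + M22 + M33)s - det A, where Mii is the 2×2 principal minor of A obtained by deleting row i and column i.
tr A = (-4) + 2 + (-2) = -4; M11 = 2·(-2) - 6·0 = -4 - 0 = -4; M22 = (-4)·(-2) - 2·0 = 8 - 0 = 8; M33 = (-4)·2 - 0·(-6) = -8 - 0 = -8; sum of minors = -4.
det A = (-4)·(2·(-2) - 6·0) - 0·((-6)·(-2) - 6·0) + 2·((-6)·0 - 2·0) = (-4)·(-4) - 0·12 + 2·0 = 16.
So p(s) = det(sI - A) = s^3 + 4s^2 - 4s - 16.
Rational-root test: any integer root divides -16. Testing small divisors, s = -2 works: p(-2) = -8 + 16 + 8 + (-16) = 0, so (s + 2) is a factor.
Dividing, p(s) = (s + 2)(s^2 + 2s - 8).
Factor s^2 + 2s - 8: two numbers with sum -2 and product -8 are 2 and -4, so s^2 + 2s - 8 = (s - 2)(s + 4).
Hence p(s) = (s - 2) (s + 2) (s + 4), with roots -4, -2, 2.
At least one eigenvalue has non-negative real part, so the system is not asymptotically stable.

-4, -2, 2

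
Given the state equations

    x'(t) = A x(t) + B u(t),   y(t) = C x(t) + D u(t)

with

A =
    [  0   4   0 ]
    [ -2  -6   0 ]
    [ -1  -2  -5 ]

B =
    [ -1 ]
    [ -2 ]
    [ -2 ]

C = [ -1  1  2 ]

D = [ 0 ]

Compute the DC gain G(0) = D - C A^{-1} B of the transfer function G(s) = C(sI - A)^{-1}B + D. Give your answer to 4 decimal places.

1.7000

G(0) = C(-A)^{-1}B + D = -C A^{-1} B + D.
det A = -40, so A^{-1} = (1/-40)·adj(A) = [[-3/4, -1/2, 0], [1/4, 0, 0], [1/20, 1/10, -1/5]]
A^{-1} B = [7/4, -1/4, 3/20]^T
C A^{-1} B = -17/10
G(0) = D - C A^{-1} B = 0 - (-17/10) = 17/10 ≈ 1.7000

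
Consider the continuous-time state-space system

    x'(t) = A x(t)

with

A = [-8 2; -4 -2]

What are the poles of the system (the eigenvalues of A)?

det(sI - A) = s^2 - (tr A)s + det A, with tr A = (-8) + (-2) = -10 and det A = (-8)·(-2) - 2·(-4) = 16 - (-8) = 24.
So p(s) = det(sI - A) = s^2 + 10s + 24.
Factor s^2 + 10s + 24: two numbers with sum -10 and product 24 are -4 and -6, so s^2 + 10s + 24 = (s + 4)(s + 6).
Hence p(s) = (s + 4) (s + 6), with roots -6, -4.
All eigenvalues have negative real part, so the system is asymptotically stable.

-6, -4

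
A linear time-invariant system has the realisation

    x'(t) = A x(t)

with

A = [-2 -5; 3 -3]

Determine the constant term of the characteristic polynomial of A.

21

For a 2×2 matrix, det(sI - A) = s^2 - (tr A)s + det A.
tr A = -5, det A = 21.
So p(s) = s^2 + 5s + 21.
The constant term is 21.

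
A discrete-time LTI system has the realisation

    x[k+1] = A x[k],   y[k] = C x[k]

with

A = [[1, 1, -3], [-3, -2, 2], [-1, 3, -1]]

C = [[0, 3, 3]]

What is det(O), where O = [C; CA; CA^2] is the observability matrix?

1728

CA = [[-12, 3, 3]]
CA^2 = [[-24, -9, 39]]
Observability matrix O = [C; CA; CA^2] = [[0, 3, 3], [-12, 3, 3], [-24, -9, 39]]
Expanding along the first row, det(O) = 0·(3·39 - 3·(-9)) - 3·((-12)·39 - 3·(-24)) + 3·((-12)·(-9) - 3·(-24)) = 0·144 - 3·(-396) + 3·180 = 1728
Since det(O) ≠ 0, rank(O) = 3 and the system is completely observable.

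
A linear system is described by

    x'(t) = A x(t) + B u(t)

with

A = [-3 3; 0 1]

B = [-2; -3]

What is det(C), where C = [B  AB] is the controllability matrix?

-3

AB = [[-3], [-3]]
Controllability matrix C = [B  AB] = [[-2, -3], [-3, -3]]
det(C) = (-2)·(-3) - (-3)·(-3) = 6 - 9 = -3
Since det(C) ≠ 0, rank(C) = 2 and the system is completely controllable.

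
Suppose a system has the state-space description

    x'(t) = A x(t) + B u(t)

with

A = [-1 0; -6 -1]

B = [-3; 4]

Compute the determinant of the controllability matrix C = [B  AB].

AB = [[3], [14]]
Controllability matrix C = [B  AB] = [[-3, 3], [4, 14]]
det(C) = (-3)·14 - 3·4 = -42 - 12 = -54
Since det(C) ≠ 0, rank(C) = 2 and the system is completely controllable.

-54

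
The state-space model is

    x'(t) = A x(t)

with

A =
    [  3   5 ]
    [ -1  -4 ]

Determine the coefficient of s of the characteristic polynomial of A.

For a 2×2 matrix, det(sI - A) = s^2 - (tr A)s + det A.
tr A = -1, det A = -7.
So p(s) = s^2 + s - 7.
The coefficient of s is 1.

1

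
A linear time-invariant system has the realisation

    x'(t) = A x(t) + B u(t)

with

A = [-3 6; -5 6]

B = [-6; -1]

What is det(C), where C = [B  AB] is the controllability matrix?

-132

AB = [[12], [24]]
Controllability matrix C = [B  AB] = [[-6, 12], [-1, 24]]
det(C) = (-6)·24 - 12·(-1) = -144 - (-12) = -132
Since det(C) ≠ 0, rank(C) = 2 and the system is completely controllable.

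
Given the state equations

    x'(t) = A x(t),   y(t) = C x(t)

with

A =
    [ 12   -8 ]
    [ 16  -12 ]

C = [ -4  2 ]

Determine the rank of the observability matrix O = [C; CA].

1

CA = [[-16, 8]]
Observability matrix O = [C; CA] = [[-4, 2], [-16, 8]]
Every row of O is a scalar multiple of row 1 = [-4, 2] (multipliers 1, 4), so the rows span a one-dimensional space.
O ≠ 0, hence rank(O) = 1.
rank(O) = 1 < n = 2, so the pair (A, C) is not completely observable.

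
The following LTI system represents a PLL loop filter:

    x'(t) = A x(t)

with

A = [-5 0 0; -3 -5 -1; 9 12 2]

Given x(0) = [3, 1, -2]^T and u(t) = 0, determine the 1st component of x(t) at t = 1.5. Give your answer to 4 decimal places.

det(sI - A) = s^3 - (tr A)s^2 + (M11 + M22 + M33)s - det A, where Mii is the 2×2 principal minor of A obtained by deleting row i and column i.
tr A = (-5) + (-5) + 2 = -8; M11 = (-5)·2 - (-1)·12 = -10 - (-12) = 2; M22 = (-5)·2 - 0·9 = -10 - 0 = -10; M33 = (-5)·(-5) - 0·(-3) = 25 - 0 = 25; sum of minors = 17.
det A = (-5)·((-5)·2 - (-1)·12) - 0·((-3)·2 - (-1)·9) + 0·((-3)·12 - (-5)·9) = (-5)·2 - 0·3 + 0·9 = -10.
So p(s) = det(sI - A) = s^3 + 8s^2 + 17s + 10.
Rational-root test: any integer root divides 10. Testing small divisors, s = -1 works: p(-1) = -1 + 8 + (-17) + 10 = 0, so (s + 1) is a factor.
Dividing, p(s) = (s + 1)(s^2 + 7s + 10).
Factor s^2 + 7s + 10: two numbers with sum -7 and product 10 are -2 and -5, so s^2 + 7s + 10 = (s + 2)(s + 5).
Hence p(s) = (s + 1) (s + 2) (s + 5), with roots -5, -2, -1.
The eigenvalues -5, -2, -1 are distinct and real, so A is diagonalisable and x(t) = e^{At} x(0) = V diag(e^{λ_i t}) V^{-1} x(0), where the columns of V are the eigenvectors.
λ = -5: A - (-5)I = [[0, 0, 0], [-3, 0, -1], [9, 12, 7]]. v must be orthogonal to every row; (row 2) × (row 3) = [12, 12, -36], so take v_1 = [1, 1, -3]^T.
λ = -2: A - (-2)I = [[-3, 0, 0], [-3, -3, -1], [9, 12, 4]]. v must be orthogonal to every row; (row 1) × (row 2) = [0, -3, 9], so take v_2 = [0, 1, -3]^T.
λ = -1: A - (-1)I = [[-4, 0, 0], [-3, -4, -1], [9, 12, 3]]. v must be orthogonal to every row; (row 1) × (row 2) = [0, -4, 16], so take v_3 = [0, -1, 4]^T.
V = [v_1 v_2 v_3] = [[1, 0, 0], [1, 1, -1], [-3, -3, 4]] has det V = 1, so V^{-1} = adj(V)/det V = [[1, 0, 0], [-1, 4, 1], [0, 3, 1]].
Modal coordinates z(0) = V^{-1} x(0): 1·3 + 0·1 + 0·(-2) = 3; (-1)·3 + 4·1 + 1·(-2) = -1; 0·3 + 3·1 + 1·(-2) = 1; so z(0) = [3, -1, 1]^T.
x_1(t) = Σ_i (v_i)_1 · z_i(0) · e^{λ_i t} (row 1 of V times the modal terms).
x_1(1.5) = 1·3·e^{-5·1.5} + 0·(-1)·e^{-2·1.5} + 0·1·e^{-1·1.5} = 3·0.000553 + 0·0.049787 + 0·0.223130 = 0.0017.

0.0017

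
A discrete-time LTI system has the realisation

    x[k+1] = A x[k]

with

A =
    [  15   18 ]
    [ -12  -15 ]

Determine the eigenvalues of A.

det(zI - A) = z^2 - (tr A)z + det A, with tr A = 15 + (-15) = 0 and det A = 15·(-15) - 18·(-12) = -225 - (-216) = -9.
So p(z) = det(zI - A) = z^2 - 9.
Factor z^2 - 9: two numbers with sum 0 and product -9 are 3 and -3, so z^2 - 9 = (z - 3)(z + 3).
Hence p(z) = (z - 3) (z + 3), with roots -3, 3.

-3, 3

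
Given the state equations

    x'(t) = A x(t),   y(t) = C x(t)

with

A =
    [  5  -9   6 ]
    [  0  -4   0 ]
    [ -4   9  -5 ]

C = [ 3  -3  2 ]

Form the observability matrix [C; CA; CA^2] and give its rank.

CA = [[7, 3, 8]]
CA^2 = [[3, -3, 2]]
Observability matrix O = [C; CA; CA^2] = [[3, -3, 2], [7, 3, 8], [3, -3, 2]]
The columns c1, c2, c3 of O are linearly dependent: -3·c1 - c2 + 3·c3 = 0 (check each entry), so rank(O) ≤ 2.
The 2×2 minor from rows 1, 2, columns 1, 2 is 3·3 - (-3)·7 = 9 - (-21) = 30 ≠ 0, so rank(O) = 2.
rank(O) = 2 < n = 3, so the pair (A, C) is not completely observable.

2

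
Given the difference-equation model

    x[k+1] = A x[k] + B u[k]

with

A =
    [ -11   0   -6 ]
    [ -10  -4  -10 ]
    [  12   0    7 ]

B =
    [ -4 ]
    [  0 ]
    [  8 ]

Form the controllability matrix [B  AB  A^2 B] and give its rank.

2

AB = [[-4], [-40], [8]]
A^2B = [[-4], [120], [8]]
Controllability matrix C = [B  AB  A^2B] = [[-4, -4, -4], [0, -40, 120], [8, 8, 8]]
The rows r1, r2, r3 of C are linearly dependent: 2·r1 + r3 = 0 (check each entry), so rank(C) ≤ 2.
The 2×2 minor from rows 1, 2, columns 1, 2 is (-4)·(-40) - (-4)·0 = 160 - 0 = 160 ≠ 0, so rank(C) = 2.
rank(C) = 2 < n = 3, so the pair (A, B) is not completely controllable.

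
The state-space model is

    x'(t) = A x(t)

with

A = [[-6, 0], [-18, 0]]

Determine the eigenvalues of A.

det(sI - A) = s^2 - (tr A)s + det A, with tr A = (-6) + 0 = -6 and det A = (-6)·0 - 0·(-18) = 0 - 0 = 0.
So p(s) = det(sI - A) = s^2 + 6s.
Factor s^2 + 6s: two numbers with sum -6 and product 0 are 0 and -6, so s^2 + 6s = s(s + 6).
Hence p(s) = s (s + 6), with roots -6, 0.
At least one eigenvalue has non-negative real part, so the system is not asymptotically stable.

-6, 0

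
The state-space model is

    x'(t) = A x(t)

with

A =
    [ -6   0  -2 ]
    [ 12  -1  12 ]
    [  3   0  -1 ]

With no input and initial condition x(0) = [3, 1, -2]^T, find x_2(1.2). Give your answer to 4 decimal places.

det(sI - A) = s^3 - (tr A)s^2 + (M11 + M22 + M33)s - det A, where Mii is the 2×2 principal minor of A obtained by deleting row i and column i.
tr A = (-6) + (-1) + (-1) = -8; M11 = (-1)·(-1) - 12·0 = 1 - 0 = 1; M22 = (-6)·(-1) - (-2)·3 = 6 - (-6) = 12; M33 = (-6)·(-1) - 0·12 = 6 - 0 = 6; sum of minors = 19.
det A = (-6)·((-1)·(-1) - 12·0) - 0·(12·(-1) - 12·3) + (-2)·(12·0 - (-1)·3) = (-6)·1 - 0·(-48) + (-2)·3 = -12.
So p(s) = det(sI - A) = s^3 + 8s^2 + 19s + 12.
Rational-root test: any integer root divides 12. Testing small divisors, s = -1 works: p(-1) = -1 + 8 + (-19) + 12 = 0, so (s + 1) is a factor.
Dividing, p(s) = (s + 1)(s^2 + 7s + 12).
Factor s^2 + 7s + 12: two numbers with sum -7 and product 12 are -3 and -4, so s^2 + 7s + 12 = (s + 3)(s + 4).
Hence p(s) = (s + 1) (s + 3) (s + 4), with roots -4, -3, -1.
The eigenvalues -4, -3, -1 are distinct and real, so A is diagonalisable and x(t) = e^{At} x(0) = V diag(e^{λ_i t}) V^{-1} x(0), where the columns of V are the eigenvectors.
λ = -4: A - (-4)I = [[-2, 0, -2], [12, 3, 12], [3, 0, 3]]. v must be orthogonal to every row; (row 1) × (row 2) = [6, 0, -6], so take v_1 = [1, 0, -1]^T.
λ = -3: A - (-3)I = [[-3, 0, -2], [12, 2, 12], [3, 0, 2]]. v must be orthogonal to every row; (row 1) × (row 2) = [4, 12, -6], so take v_2 = [-2, -6, 3]^T.
λ = -1: A - (-1)I = [[-5, 0, -2], [12, 0, 12], [3, 0, 0]]. v must be orthogonal to every row; (row 1) × (row 2) = [0, 36, 0], so take v_3 = [0, 1, 0]^T.
V = [v_1 v_2 v_3] = [[1, -2, 0], [0, -6, 1], [-1, 3, 0]] has det V = -1, so V^{-1} = adj(V)/det V = [[3, 0, 2], [1, 0, 1], [6, 1, 6]].
Modal coordinates z(0) = V^{-1} x(0): 3·3 + 0·1 + 2·(-2) = 5; 1·3 + 0·1 + 1·(-2) = 1; 6·3 + 1·1 + 6·(-2) = 7; so z(0) = [5, 1, 7]^T.
x_2(t) = Σ_i (v_i)_2 · z_i(0) · e^{λ_i t} (row 2 of V times the modal terms).
x_2(1.2) = 0·5·e^{-4·1.2} + (-6)·1·e^{-3·1.2} + 1·7·e^{-1·1.2} = 0·0.008230 + (-6)·0.027324 + 7·0.301194 = 1.9444.

1.9444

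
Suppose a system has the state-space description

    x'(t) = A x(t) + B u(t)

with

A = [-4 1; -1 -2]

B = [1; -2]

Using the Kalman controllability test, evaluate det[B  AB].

-9

AB = [[-6], [3]]
Controllability matrix C = [B  AB] = [[1, -6], [-2, 3]]
det(C) = 1·3 - (-6)·(-2) = 3 - 12 = -9
Since det(C) ≠ 0, rank(C) = 2 and the system is completely controllable.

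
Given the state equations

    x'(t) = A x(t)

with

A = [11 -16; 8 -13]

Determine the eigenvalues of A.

-5, 3

det(sI - A) = s^2 - (tr A)s + det A, with tr A = 11 + (-13) = -2 and det A = 11·(-13) - (-16)·8 = -143 - (-128) = -15.
So p(s) = det(sI - A) = s^2 + 2s - 15.
Factor s^2 + 2s - 15: two numbers with sum -2 and product -15 are 3 and -5, so s^2 + 2s - 15 = (s - 3)(s + 5).
Hence p(s) = (s - 3) (s + 5), with roots -5, 3.
At least one eigenvalue has non-negative real part, so the system is not asymptotically stable.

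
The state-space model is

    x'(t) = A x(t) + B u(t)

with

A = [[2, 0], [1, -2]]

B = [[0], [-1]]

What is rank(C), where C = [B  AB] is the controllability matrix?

1

AB = [[0], [2]]
Controllability matrix C = [B  AB] = [[0, 0], [-1, 2]]
Every column of C is a scalar multiple of column 1 = [0, -1] (multipliers 1, -2), so the columns span a one-dimensional space.
C ≠ 0, hence rank(C) = 1.
rank(C) = 1 < n = 2, so the pair (A, B) is not completely controllable.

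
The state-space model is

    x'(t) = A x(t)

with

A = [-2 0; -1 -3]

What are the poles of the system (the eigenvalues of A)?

det(sI - A) = s^2 - (tr A)s + det A, with tr A = (-2) + (-3) = -5 and det A = (-2)·(-3) - 0·(-1) = 6 - 0 = 6.
So p(s) = det(sI - A) = s^2 + 5s + 6.
Factor s^2 + 5s + 6: two numbers with sum -5 and product 6 are -2 and -3, so s^2 + 5s + 6 = (s + 2)(s + 3).
Hence p(s) = (s + 2) (s + 3), with roots -3, -2.
All eigenvalues have negative real part, so the system is asymptotically stable.

-3, -2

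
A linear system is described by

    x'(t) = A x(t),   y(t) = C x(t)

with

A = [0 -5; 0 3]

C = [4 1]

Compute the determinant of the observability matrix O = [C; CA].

-68

CA = [[0, -17]]
Observability matrix O = [C; CA] = [[4, 1], [0, -17]]
det(O) = 4·(-17) - 1·0 = -68 - 0 = -68
Since det(O) ≠ 0, rank(O) = 2 and the system is completely observable.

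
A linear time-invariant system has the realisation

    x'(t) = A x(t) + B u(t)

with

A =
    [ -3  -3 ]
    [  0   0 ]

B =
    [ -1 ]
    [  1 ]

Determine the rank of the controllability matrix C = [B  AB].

AB = [[0], [0]]
Controllability matrix C = [B  AB] = [[-1, 0], [1, 0]]
Every column of C is a scalar multiple of column 1 = [-1, 1] (multipliers 1, 0), so the columns span a one-dimensional space.
C ≠ 0, hence rank(C) = 1.
rank(C) = 1 < n = 2, so the pair (A, B) is not completely controllable.

1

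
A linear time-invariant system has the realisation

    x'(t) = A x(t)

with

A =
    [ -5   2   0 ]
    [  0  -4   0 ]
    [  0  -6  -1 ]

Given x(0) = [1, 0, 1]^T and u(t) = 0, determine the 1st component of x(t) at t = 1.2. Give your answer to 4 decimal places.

0.0025

det(sI - A) = s^3 - (tr A)s^2 + (M11 + M22 + M33)s - det A, where Mii is the 2×2 principal minor of A obtained by deleting row i and column i.
tr A = (-5) + (-4) + (-1) = -10; M11 = (-4)·(-1) - 0·(-6) = 4 - 0 = 4; M22 = (-5)·(-1) - 0·0 = 5 - 0 = 5; M33 = (-5)·(-4) - 2·0 = 20 - 0 = 20; sum of minors = 29.
det A = (-5)·((-4)·(-1) - 0·(-6)) - 2·(0·(-1) - 0·0) + 0·(0·(-6) - (-4)·0) = (-5)·4 - 2·0 + 0·0 = -20.
So p(s) = det(sI - A) = s^3 + 10s^2 + 29s + 20.
Rational-root test: any integer root divides 20. Testing small divisors, s = -1 works: p(-1) = -1 + 10 + (-29) + 20 = 0, so (s + 1) is a factor.
Dividing, p(s) = (s + 1)(s^2 + 9s + 20).
Factor s^2 + 9s + 20: two numbers with sum -9 and product 20 are -4 and -5, so s^2 + 9s + 20 = (s + 4)(s + 5).
Hence p(s) = (s + 1) (s + 4) (s + 5), with roots -5, -4, -1.
The eigenvalues -5, -4, -1 are distinct and real, so A is diagonalisable and x(t) = e^{At} x(0) = V diag(e^{λ_i t}) V^{-1} x(0), where the columns of V are the eigenvectors.
λ = -5: A - (-5)I = [[0, 2, 0], [0, 1, 0], [0, -6, 4]]. v must be orthogonal to every row; (row 1) × (row 3) = [8, 0, 0], so take v_1 = [1, 0, 0]^T.
λ = -4: A - (-4)I = [[-1, 2, 0], [0, 0, 0], [0, -6, 3]]. v must be orthogonal to every row; (row 1) × (row 3) = [6, 3, 6], so take v_2 = [2, 1, 2]^T.
λ = -1: A - (-1)I = [[-4, 2, 0], [0, -3, 0], [0, -6, 0]]. v must be orthogonal to every row; (row 1) × (row 2) = [0, 0, 12], so take v_3 = [0, 0, 1]^T.
V = [v_1 v_2 v_3] = [[1, 2, 0], [0, 1, 0], [0, 2, 1]] has det V = 1, so V^{-1} = adj(V)/det V = [[1, -2, 0], [0, 1, 0], [0, -2, 1]].
Modal coordinates z(0) = V^{-1} x(0): 1·1 + (-2)·0 + 0·1 = 1; 0·1 + 1·0 + 0·1 = 0; 0·1 + (-2)·0 + 1·1 = 1; so z(0) = [1, 0, 1]^T.
x_1(t) = Σ_i (v_i)_1 · z_i(0) · e^{λ_i t} (row 1 of V times the modal terms).
x_1(1.2) = 1·1·e^{-5·1.2} + 2·0·e^{-4·1.2} + 0·1·e^{-1·1.2} = 1·0.002479 + 0·0.008230 + 0·0.301194 = 0.0025.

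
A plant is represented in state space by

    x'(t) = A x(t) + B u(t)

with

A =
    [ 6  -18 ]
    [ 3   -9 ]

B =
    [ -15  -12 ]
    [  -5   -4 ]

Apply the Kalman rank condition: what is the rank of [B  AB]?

1

AB = [[0, 0], [0, 0]]
Controllability matrix C = [B  AB] = [[-15, -12, 0, 0], [-5, -4, 0, 0]]
Every column of C is a scalar multiple of column 1 = [-15, -5] (multipliers 1, 4/5, 0, 0), so the columns span a one-dimensional space.
C ≠ 0, hence rank(C) = 1.
rank(C) = 1 < n = 2, so the pair (A, B) is not completely controllable.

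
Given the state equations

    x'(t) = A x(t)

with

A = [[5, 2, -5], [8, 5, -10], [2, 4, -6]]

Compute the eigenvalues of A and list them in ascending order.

det(sI - A) = s^3 - (tr A)s^2 + (M11 + M22 + M33)s - det A, where Mii is the 2×2 principal minor of A obtained by deleting row i and column i.
tr A = 5 + 5 + (-6) = 4; M11 = 5·(-6) - (-10)·4 = -30 - (-40) = 10; M22 = 5·(-6) - (-5)·2 = -30 - (-10) = -20; M33 = 5·5 - 2·8 = 25 - 16 = 9; sum of minors = -1.
det A = 5·(5·(-6) - (-10)·4) - 2·(8·(-6) - (-10)·2) + (-5)·(8·4 - 5·2) = 5·10 - 2·(-28) + (-5)·22 = -4.
So p(s) = det(sI - A) = s^3 - 4s^2 - s + 4.
Rational-root test: any integer root divides 4. Testing small divisors, s = -1 works: p(-1) = -1 + (-4) + 1 + 4 = 0, so (s + 1) is a factor.
Dividing, p(s) = (s + 1)(s^2 - 5s + 4).
Factor s^2 - 5s + 4: two numbers with sum 5 and product 4 are 4 and 1, so s^2 - 5s + 4 = (s - 4)(s - 1).
Hence p(s) = (s - 4) (s - 1) (s + 1), with roots -1, 1, 4.
At least one eigenvalue has non-negative real part, so the system is not asymptotically stable.

-1, 1, 4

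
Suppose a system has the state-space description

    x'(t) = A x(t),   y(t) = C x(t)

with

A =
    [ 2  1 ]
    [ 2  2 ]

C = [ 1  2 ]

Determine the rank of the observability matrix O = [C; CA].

CA = [[6, 5]]
Observability matrix O = [C; CA] = [[1, 2], [6, 5]]
det(O) = 1·5 - 2·6 = 5 - 12 = -7 ≠ 0, so rank(O) = 2.
rank(O) = 2 = n, so the pair (A, C) is completely observable.

2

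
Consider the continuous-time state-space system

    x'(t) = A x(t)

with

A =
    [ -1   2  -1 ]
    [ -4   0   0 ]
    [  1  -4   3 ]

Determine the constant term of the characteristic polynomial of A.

-8

Expand det(sI - A) for the 3×3 matrix.
p(s) = s^3 - 2s^2 + 6s - 8.
(Check: constant term = det(-A) = (-1)^3 det A = -8; coefficient of s^2 = -tr A = -2.)
The constant term is -8.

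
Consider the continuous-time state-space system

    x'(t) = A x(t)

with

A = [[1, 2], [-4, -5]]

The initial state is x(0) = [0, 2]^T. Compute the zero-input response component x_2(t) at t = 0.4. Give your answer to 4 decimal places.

-0.1359

det(sI - A) = s^2 - (tr A)s + det A, with tr A = 1 + (-5) = -4 and det A = 1·(-5) - 2·(-4) = -5 - (-8) = 3.
So p(s) = det(sI - A) = s^2 + 4s + 3.
Factor s^2 + 4s + 3: two numbers with sum -4 and product 3 are -1 and -3, so s^2 + 4s + 3 = (s + 1)(s + 3).
Hence p(s) = (s + 1) (s + 3), with roots -3, -1.
The eigenvalues -3, -1 are distinct and real, so A is diagonalisable and x(t) = e^{At} x(0) = V diag(e^{λ_i t}) V^{-1} x(0), where the columns of V are the eigenvectors.
λ = -3: A - (-3)I = [[4, 2], [-4, -2]]. Row 1 gives 4·v1 + 2·v2 = 0, so take v_1 = [1, -2]^T.
λ = -1: A - (-1)I = [[2, 2], [-4, -4]]. Row 1 gives 2·v1 + 2·v2 = 0, so take v_2 = [1, -1]^T.
V = [v_1 v_2] = [[1, 1], [-2, -1]] has det V = 1, so V^{-1} = adj(V)/det V = [[-1, -1], [2, 1]].
Modal coordinates z(0) = V^{-1} x(0): (-1)·0 + (-1)·2 = -2; 2·0 + 1·2 = 2; so z(0) = [-2, 2]^T.
x_2(t) = Σ_i (v_i)_2 · z_i(0) · e^{λ_i t} (row 2 of V times the modal terms).
x_2(0.4) = (-2)·(-2)·e^{-3·0.4} + (-1)·2·e^{-1·0.4} = 4·0.301194 + (-2)·0.670320 = -0.1359.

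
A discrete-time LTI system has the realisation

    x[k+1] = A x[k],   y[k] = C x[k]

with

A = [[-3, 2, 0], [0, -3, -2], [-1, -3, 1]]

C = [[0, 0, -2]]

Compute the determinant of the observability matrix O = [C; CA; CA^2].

CA = [[2, 6, -2]]
CA^2 = [[-4, -8, -14]]
Observability matrix O = [C; CA; CA^2] = [[0, 0, -2], [2, 6, -2], [-4, -8, -14]]
Expanding along the first row, det(O) = 0·(6·(-14) - (-2)·(-8)) - 0·(2·(-14) - (-2)·(-4)) + (-2)·(2·(-8) - 6·(-4)) = 0·(-100) - 0·(-36) + (-2)·8 = -16
Since det(O) ≠ 0, rank(O) = 3 and the system is completely observable.

-16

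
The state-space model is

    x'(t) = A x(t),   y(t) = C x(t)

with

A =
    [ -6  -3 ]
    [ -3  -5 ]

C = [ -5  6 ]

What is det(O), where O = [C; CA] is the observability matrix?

3

CA = [[12, -15]]
Observability matrix O = [C; CA] = [[-5, 6], [12, -15]]
det(O) = (-5)·(-15) - 6·12 = 75 - 72 = 3
Since det(O) ≠ 0, rank(O) = 2 and the system is completely observable.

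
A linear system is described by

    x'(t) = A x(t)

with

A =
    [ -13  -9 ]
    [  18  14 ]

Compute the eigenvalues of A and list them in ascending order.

-4, 5

det(sI - A) = s^2 - (tr A)s + det A, with tr A = (-13) + 14 = 1 and det A = (-13)·14 - (-9)·18 = -182 - (-162) = -20.
So p(s) = det(sI - A) = s^2 - s - 20.
Factor s^2 - s - 20: two numbers with sum 1 and product -20 are 5 and -4, so s^2 - s - 20 = (s - 5)(s + 4).
Hence p(s) = (s - 5) (s + 4), with roots -4, 5.
At least one eigenvalue has non-negative real part, so the system is not asymptotically stable.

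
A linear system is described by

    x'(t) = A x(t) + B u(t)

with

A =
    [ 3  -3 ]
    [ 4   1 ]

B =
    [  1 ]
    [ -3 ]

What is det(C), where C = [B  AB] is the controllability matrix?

37

AB = [[12], [1]]
Controllability matrix C = [B  AB] = [[1, 12], [-3, 1]]
det(C) = 1·1 - 12·(-3) = 1 - (-36) = 37
Since det(C) ≠ 0, rank(C) = 2 and the system is completely controllable.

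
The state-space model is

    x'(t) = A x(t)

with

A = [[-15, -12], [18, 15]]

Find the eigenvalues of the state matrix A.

-3, 3

det(sI - A) = s^2 - (tr A)s + det A, with tr A = (-15) + 15 = 0 and det A = (-15)·15 - (-12)·18 = -225 - (-216) = -9.
So p(s) = det(sI - A) = s^2 - 9.
Factor s^2 - 9: two numbers with sum 0 and product -9 are 3 and -3, so s^2 - 9 = (s - 3)(s + 3).
Hence p(s) = (s - 3) (s + 3), with roots -3, 3.
At least one eigenvalue has non-negative real part, so the system is not asymptotically stable.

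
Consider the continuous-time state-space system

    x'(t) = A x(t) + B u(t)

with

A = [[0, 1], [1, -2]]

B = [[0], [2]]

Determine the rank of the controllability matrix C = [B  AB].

AB = [[2], [-4]]
Controllability matrix C = [B  AB] = [[0, 2], [2, -4]]
det(C) = 0·(-4) - 2·2 = 0 - 4 = -4 ≠ 0, so rank(C) = 2.
rank(C) = 2 = n, so the pair (A, B) is completely controllable.

2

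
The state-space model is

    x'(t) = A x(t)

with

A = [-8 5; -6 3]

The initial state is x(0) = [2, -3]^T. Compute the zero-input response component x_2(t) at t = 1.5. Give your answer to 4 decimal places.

-1.1937

det(sI - A) = s^2 - (tr A)s + det A, with tr A = (-8) + 3 = -5 and det A = (-8)·3 - 5·(-6) = -24 - (-30) = 6.
So p(s) = det(sI - A) = s^2 + 5s + 6.
Factor s^2 + 5s + 6: two numbers with sum -5 and product 6 are -2 and -3, so s^2 + 5s + 6 = (s + 2)(s + 3).
Hence p(s) = (s + 2) (s + 3), with roots -3, -2.
The eigenvalues -3, -2 are distinct and real, so A is diagonalisable and x(t) = e^{At} x(0) = V diag(e^{λ_i t}) V^{-1} x(0), where the columns of V are the eigenvectors.
λ = -3: A - (-3)I = [[-5, 5], [-6, 6]]. Row 1 gives (-5)·v1 + 5·v2 = 0, so take v_1 = [-1, -1]^T.
λ = -2: A - (-2)I = [[-6, 5], [-6, 5]]. Row 1 gives (-6)·v1 + 5·v2 = 0, so take v_2 = [-5, -6]^T.
V = [v_1 v_2] = [[-1, -5], [-1, -6]] has det V = 1, so V^{-1} = adj(V)/det V = [[-6, 5], [1, -1]].
Modal coordinates z(0) = V^{-1} x(0): (-6)·2 + 5·(-3) = -27; 1·2 + (-1)·(-3) = 5; so z(0) = [-27, 5]^T.
x_2(t) = Σ_i (v_i)_2 · z_i(0) · e^{λ_i t} (row 2 of V times the modal terms).
x_2(1.5) = (-1)·(-27)·e^{-3·1.5} + (-6)·5·e^{-2·1.5} = 27·0.011109 + (-30)·0.049787 = -1.1937.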